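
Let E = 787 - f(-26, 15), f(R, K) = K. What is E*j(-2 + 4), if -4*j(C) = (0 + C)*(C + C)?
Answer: -1544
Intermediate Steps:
j(C) = -C²/2 (j(C) = -(0 + C)*(C + C)/4 = -C*2*C/4 = -C²/2)
E = 772 (E = 787 - 1*15 = 787 - 15 = 772)
E*j(-2 + 4) = 772*(-(-2 + 4)²/2) = 772*(-½*2²) = 772*(-½*4) = 772*(-2) = -1544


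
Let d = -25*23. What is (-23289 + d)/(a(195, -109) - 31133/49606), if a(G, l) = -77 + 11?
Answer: 1183797584/3305129 ≈ 358.17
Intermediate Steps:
d = -575
a(G, l) = -66
(-23289 + d)/(a(195, -109) - 31133/49606) = (-23289 - 575)/(-66 - 31133/49606) = -23864/(-66 - 31133*1/49606) = -23864/(-66 - 31133/49606) = -23864/(-3305129/49606) = -23864*(-49606/3305129) = 1183797584/3305129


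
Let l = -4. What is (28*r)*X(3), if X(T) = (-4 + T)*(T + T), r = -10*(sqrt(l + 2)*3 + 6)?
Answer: 10080 + 5040*I*sqrt(2) ≈ 10080.0 + 7127.6*I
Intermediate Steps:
r = -60 - 30*I*sqrt(2) (r = -10*(sqrt(-4 + 2)*3 + 6) = -10*(sqrt(-2)*3 + 6) = -10*((I*sqrt(2))*3 + 6) = -10*(3*I*sqrt(2) + 6) = -10*(6 + 3*I*sqrt(2)) = -60 - 30*I*sqrt(2) ≈ -60.0 - 42.426*I)
X(T) = 2*T*(-4 + T) (X(T) = (-4 + T)*(2*T) = 2*T*(-4 + T))
(28*r)*X(3) = (28*(-60 - 30*I*sqrt(2)))*(2*3*(-4 + 3)) = (-1680 - 840*I*sqrt(2))*(2*3*(-1)) = (-1680 - 840*I*sqrt(2))*(-6) = 10080 + 5040*I*sqrt(2)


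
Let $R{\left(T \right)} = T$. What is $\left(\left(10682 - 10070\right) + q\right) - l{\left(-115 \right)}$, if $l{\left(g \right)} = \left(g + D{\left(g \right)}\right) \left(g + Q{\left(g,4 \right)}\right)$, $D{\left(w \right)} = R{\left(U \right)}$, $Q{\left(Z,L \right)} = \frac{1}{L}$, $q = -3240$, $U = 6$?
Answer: $- \frac{60543}{4} \approx -15136.0$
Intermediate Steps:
$D{\left(w \right)} = 6$
$l{\left(g \right)} = \left(6 + g\right) \left(\frac{1}{4} + g\right)$ ($l{\left(g \right)} = \left(g + 6\right) \left(g + \frac{1}{4}\right) = \left(6 + g\right) \left(g + \frac{1}{4}\right) = \left(6 + g\right) \left(\frac{1}{4} + g\right)$)
$\left(\left(10682 - 10070\right) + q\right) - l{\left(-115 \right)} = \left(\left(10682 - 10070\right) - 3240\right) - \left(\frac{3}{2} + \left(-115\right)^{2} + \frac{25}{4} \left(-115\right)\right) = \left(612 - 3240\right) - \left(\frac{3}{2} + 13225 - \frac{2875}{4}\right) = -2628 - \frac{50031}{4} = - \frac{60543}{4}$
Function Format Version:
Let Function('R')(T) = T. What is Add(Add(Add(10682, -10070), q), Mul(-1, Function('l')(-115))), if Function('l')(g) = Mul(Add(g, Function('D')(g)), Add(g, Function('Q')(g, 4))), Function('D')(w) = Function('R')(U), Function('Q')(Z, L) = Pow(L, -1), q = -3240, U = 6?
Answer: Rational(-60543, 4) ≈ -15136.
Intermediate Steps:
Function('D')(w) = 6
Function('l')(g) = Mul(Add(6, g), Add(Rational(1, 4), g)) (Function('l')(g) = Mul(Add(g, 6), Add(g, Pow(4, -1))) = Mul(Add(6, g), Add(g, Rational(1, 4))) = Mul(Add(6, g), Add(Rational(1, 4), g)))
Add(Add(Add(10682, -10070), q), Mul(-1, Function('l')(-115))) = Add(Add(Add(10682, -10070), -3240), Mul(-1, Add(Rational(3, 2), Pow(-115, 2), Mul(Rational(25, 4), -115)))) = Add(Add(612, -3240), Mul(-1, Add(Rational(3, 2), 13225, Rational(-2875, 4)))) = Add(-2628, Mul(-1, Rational(50031, 4))) = Add(-2628, Rational(-50031, 4)) = Rational(-60543, 4)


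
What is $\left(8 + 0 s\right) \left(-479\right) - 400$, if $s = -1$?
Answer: $-4232$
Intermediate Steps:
$\left(8 + 0 s\right) \left(-479\right) - 400 = \left(8 + 0 \left(-1\right)\right) \left(-479\right) - 400 = \left(8 + 0\right) \left(-479\right) - 400 = 8 \left(-479\right) - 400 = -3832 - 400 = -4232$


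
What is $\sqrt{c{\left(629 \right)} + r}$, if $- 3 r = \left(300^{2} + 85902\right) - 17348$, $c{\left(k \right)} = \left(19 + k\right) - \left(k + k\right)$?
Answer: $\frac{8 i \sqrt{7518}}{3} \approx 231.22 i$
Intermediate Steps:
$c{\left(k \right)} = 19 - k$ ($c{\left(k \right)} = \left(19 + k\right) - 2 k = 19 - k$)
$r = - \frac{158554}{3}$ ($r = - \frac{\left(300^{2} + 85902\right) - 17348}{3} = - \frac{\left(90000 + 85902\right) - 17348}{3} = - \frac{175902 - 17348}{3} = \left(- \frac{1}{3}\right) 158554 = - \frac{158554}{3} \approx -52851.0$)
$\sqrt{c{\left(629 \right)} + r} = \sqrt{\left(19 - 629\right) - \frac{158554}{3}} = \sqrt{-610 - \frac{158554}{3}} = \sqrt{- \frac{160384}{3}} = \frac{8 i \sqrt{7518}}{3}$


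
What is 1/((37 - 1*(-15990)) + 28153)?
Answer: 1/44180 ≈ 2.2635e-5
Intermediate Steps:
1/((37 - 1*(-15990)) + 28153) = 1/((37 + 15990) + 28153) = 1/(16027 + 28153) = 1/44180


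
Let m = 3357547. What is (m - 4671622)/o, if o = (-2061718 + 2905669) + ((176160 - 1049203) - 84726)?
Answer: 1314075/113818 ≈ 11.545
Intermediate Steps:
o = -113818 (o = 843951 + (-873043 - 84726) = 843951 - 957769 = -113818)
(m - 4671622)/o = (3357547 - 4671622)/(-113818) = -1314075*(-1/113818) = 1314075/113818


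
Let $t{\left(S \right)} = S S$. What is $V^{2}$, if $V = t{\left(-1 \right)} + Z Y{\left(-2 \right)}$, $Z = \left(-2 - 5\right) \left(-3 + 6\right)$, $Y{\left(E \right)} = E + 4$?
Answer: $1681$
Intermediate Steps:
$t{\left(S \right)} = S^{2}$
$Y{\left(E \right)} = 4 + E$
$Z = -21$ ($Z = \left(-7\right) 3 = -21$)
$V = -41$ ($V = \left(-1\right)^{2} - 21 \left(4 - 2\right) = 1 - 42 = -41$)
$V^{2} = \left(-41\right)^{2} = 1681$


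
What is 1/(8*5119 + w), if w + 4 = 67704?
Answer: 1/108652 ≈ 9.2037e-6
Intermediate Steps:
w = 67700 (w = -4 + 67704 = 67700)
1/(8*5119 + w) = 1/(8*5119 + 67700) = 1/(40952 + 67700) = 1/108652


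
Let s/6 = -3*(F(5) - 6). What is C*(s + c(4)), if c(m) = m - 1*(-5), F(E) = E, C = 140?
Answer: 3780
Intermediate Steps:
s = 18 (s = 6*(-3*(5 - 6)) = 6*(-3*(-1)) = 6*3 = 18)
c(m) = 5 + m (c(m) = m + 5 = 5 + m)
C*(s + c(4)) = 140*(18 + (5 + 4)) = 140*(18 + 9) = 140*27 = 3780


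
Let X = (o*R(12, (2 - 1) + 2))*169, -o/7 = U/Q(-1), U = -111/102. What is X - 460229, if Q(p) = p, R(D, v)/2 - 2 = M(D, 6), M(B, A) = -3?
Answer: -7780122/17 ≈ -4.5765e+5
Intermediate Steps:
R(D, v) = -2 (R(D, v) = 4 + 2*(-3) = 4 - 6 = -2)
U = -37/34 (U = -111*1/102 = -37/34 ≈ -1.0882)
o = -259/34 (o = -(-259)/(34*(-1)) = -(-259)*(-1)/34 = -7*37/34 = -259/34 ≈ -7.6176)
X = 43771/17 (X = -259/34*(-2)*169 = (259/17)*169 = 43771/17 ≈ 2574.8)
X - 460229 = 43771/17 - 460229 = -7780122/17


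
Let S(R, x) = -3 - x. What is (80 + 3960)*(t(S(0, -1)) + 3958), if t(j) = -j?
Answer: 15998400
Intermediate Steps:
(80 + 3960)*(t(S(0, -1)) + 3958) = (80 + 3960)*(-(-3 - 1*(-1)) + 3958) = 4040*(-(-3 + 1) + 3958) = 4040*(-1*(-2) + 3958) = 4040*(2 + 3958) = 4040*3960 = 15998400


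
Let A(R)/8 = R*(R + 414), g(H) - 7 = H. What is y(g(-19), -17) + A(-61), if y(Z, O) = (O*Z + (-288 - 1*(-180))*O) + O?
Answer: -170241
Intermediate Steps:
g(H) = 7 + H
A(R) = 8*R*(414 + R) (A(R) = 8*(R*(R + 414)) = 8*(R*(414 + R)) = 8*R*(414 + R))
y(Z, O) = -107*O + O*Z (y(Z, O) = (O*Z + (-288 + 180)*O) + O = (O*Z - 108*O) + O = (-108*O + O*Z) + O = -107*O + O*Z)
y(g(-19), -17) + A(-61) = -17*(-107 + (7 - 19)) + 8*(-61)*(414 - 61) = -17*(-107 - 12) + 8*(-61)*353 = -17*(-119) - 172264 = 2023 - 172264 = -170241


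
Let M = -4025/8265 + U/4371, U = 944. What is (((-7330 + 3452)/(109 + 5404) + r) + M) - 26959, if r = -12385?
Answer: -522407815355483/13277624973 ≈ -39345.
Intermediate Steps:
M = -652741/2408421 (M = -4025/8265 + 944/4371 = -4025*1/8265 + 944*(1/4371) = -805/1653 + 944/4371 = -652741/2408421 ≈ -0.27102)
(((-7330 + 3452)/(109 + 5404) + r) + M) - 26959 = (((-7330 + 3452)/(109 + 5404) - 12385) - 652741/2408421) - 26959 = ((-3878/5513 - 12385) - 652741/2408421) - 26959 = (-68282383/5513 - 652741/2408421) - 26959 = -164456323708376/13277624973 - 26959 = -522407815355483/13277624973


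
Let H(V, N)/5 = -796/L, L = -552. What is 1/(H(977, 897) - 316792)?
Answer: -138/43716301 ≈ -3.1567e-6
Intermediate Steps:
H(V, N) = 995/138 (H(V, N) = 5*(-796/(-552)) = 5*(-796*(-1/552)) = 5*(199/138) = 995/138)
1/(H(977, 897) - 316792) = 1/(995/138 - 316792) = 1/(-43716301/138) = -138/43716301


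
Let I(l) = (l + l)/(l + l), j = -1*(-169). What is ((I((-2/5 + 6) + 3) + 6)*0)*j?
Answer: 0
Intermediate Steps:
j = 169
I(l) = 1 (I(l) = (2*l)/((2*l)) = (2*l)*(1/(2*l)) = 1)
((I((-2/5 + 6) + 3) + 6)*0)*j = ((1 + 6)*0)*169 = (7*0)*169 = 0*169 = 0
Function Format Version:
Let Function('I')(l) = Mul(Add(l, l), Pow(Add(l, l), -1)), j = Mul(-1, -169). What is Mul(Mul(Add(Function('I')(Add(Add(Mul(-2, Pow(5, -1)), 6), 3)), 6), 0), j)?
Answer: 0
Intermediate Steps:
j = 169
Function('I')(l) = 1 (Function('I')(l) = Mul(Mul(2, l), Pow(Mul(2, l), -1)) = Mul(Mul(2, l), Mul(Rational(1, 2), Pow(l, -1))) = 1)
Mul(Mul(Add(Function('I')(Add(Add(Mul(-2, Pow(5, -1)), 6), 3)), 6), 0), j) = Mul(Mul(Add(1, 6), 0), 169) = Mul(Mul(7, 0), 169) = Mul(0, 169) = 0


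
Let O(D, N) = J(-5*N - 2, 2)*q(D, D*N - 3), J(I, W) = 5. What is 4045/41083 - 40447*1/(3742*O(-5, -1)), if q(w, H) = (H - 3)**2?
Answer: -1586002151/768662930 ≈ -2.0633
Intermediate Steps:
q(w, H) = (-3 + H)**2
O(D, N) = 5*(-6 + D*N)**2 (O(D, N) = 5*(-3 + (D*N - 3))**2 = 5*(-3 + (-3 + D*N))**2 = 5*(-6 + D*N)**2)
4045/41083 - 40447*1/(3742*O(-5, -1)) = 4045/41083 - 40447*1/(18710*(-6 - 5*(-1))**2) = 4045*(1/41083) - 40447*1/(18710*(-6 + 5)**2) = 4045/41083 - 40447/((5*(-1)**2)*3742) = 4045/41083 - 40447/((5*1)*3742) = 4045/41083 - 40447/(5*3742) = 4045/41083 - 40447/18710 = -1586002151/768662930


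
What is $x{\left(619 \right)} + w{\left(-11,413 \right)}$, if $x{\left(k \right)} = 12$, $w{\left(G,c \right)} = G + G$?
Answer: $-10$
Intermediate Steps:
$w{\left(G,c \right)} = 2 G$
$x{\left(619 \right)} + w{\left(-11,413 \right)} = 12 + 2 \left(-11\right) = 12 - 22 = -10$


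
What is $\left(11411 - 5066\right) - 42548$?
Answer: $-36203$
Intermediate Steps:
$\left(11411 - 5066\right) - 42548 = 6345 - 42548 = -36203$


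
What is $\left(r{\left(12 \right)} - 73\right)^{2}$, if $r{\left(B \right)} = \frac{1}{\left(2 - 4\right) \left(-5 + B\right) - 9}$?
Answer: $\frac{2822400}{529} \approx 5335.4$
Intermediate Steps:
$r{\left(B \right)} = \frac{1}{1 - 2 B}$ ($r{\left(B \right)} = \frac{1}{- 2 \left(-5 + B\right) - 9} = \frac{1}{\left(10 - 2 B\right) - 9} = \frac{1}{1 - 2 B}$)
$\left(r{\left(12 \right)} - 73\right)^{2} = \left(- \frac{1}{-1 + 2 \cdot 12} - 73\right)^{2} = \left(- \frac{1}{-1 + 24} - 73\right)^{2} = \left(- \frac{1}{23} - 73\right)^{2} = \left(- \frac{1680}{23}\right)^{2} = \frac{2822400}{529}$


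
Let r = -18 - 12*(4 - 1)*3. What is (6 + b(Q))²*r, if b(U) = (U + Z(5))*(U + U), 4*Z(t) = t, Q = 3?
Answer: -250047/2 ≈ -1.2502e+5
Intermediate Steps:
Z(t) = t/4
b(U) = 2*U*(5/4 + U) (b(U) = (U + (¼)*5)*(U + U) = (U + 5/4)*(2*U) = (5/4 + U)*(2*U) = 2*U*(5/4 + U))
r = -126 (r = -18 - 36*3 = -18 - 12*9 = -18 - 108 = -126)
(6 + b(Q))²*r = (6 + (½)*3*(5 + 4*3))²*(-126) = (6 + (½)*3*(5 + 12))²*(-126) = (6 + (½)*3*17)²*(-126) = (6 + 51/2)²*(-126) = (63/2)²*(-126) = (3969/4)*(-126) = -250047/2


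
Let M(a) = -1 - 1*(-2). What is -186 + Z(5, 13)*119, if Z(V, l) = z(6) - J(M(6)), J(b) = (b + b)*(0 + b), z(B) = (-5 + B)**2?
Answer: -305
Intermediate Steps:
M(a) = 1 (M(a) = -1 + 2 = 1)
J(b) = 2*b**2 (J(b) = (2*b)*b = 2*b**2)
Z(V, l) = -1 (Z(V, l) = (-5 + 6)**2 - 2*1**2 = 1**2 - 2 = 1 - 1*2 = 1 - 2 = -1)
-186 + Z(5, 13)*119 = -186 - 1*119 = -186 - 119 = -305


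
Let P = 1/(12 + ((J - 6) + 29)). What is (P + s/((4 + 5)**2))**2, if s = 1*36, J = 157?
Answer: 67081/331776 ≈ 0.20219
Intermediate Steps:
s = 36
P = 1/192 (P = 1/(12 + ((157 - 6) + 29)) = 1/(12 + (151 + 29)) = 1/(12 + 180) = 1/192 ≈ 0.0052083)
(P + s/((4 + 5)**2))**2 = (1/192 + 36/((4 + 5)**2))**2 = (1/192 + 36/(9**2))**2 = (1/192 + 36/81)**2 = (1/192 + 36*(1/81))**2 = (1/192 + 4/9)**2 = (259/576)**2 = 67081/331776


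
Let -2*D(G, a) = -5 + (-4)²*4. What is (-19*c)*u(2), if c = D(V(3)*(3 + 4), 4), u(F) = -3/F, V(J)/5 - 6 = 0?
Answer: -3363/4 ≈ -840.75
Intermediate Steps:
V(J) = 30 (V(J) = 30 + 5*0 = 30 + 0 = 30)
D(G, a) = -59/2 (D(G, a) = -(-5 + (-4)²*4)/2 = -(-5 + 16*4)/2 = -(-5 + 64)/2 = -½*59 = -59/2)
c = -59/2 ≈ -29.500
(-19*c)*u(2) = (-19*(-59/2))*(-3/2) = 1121*(-3*½)/2 = (1121/2)*(-3/2) = -3363/4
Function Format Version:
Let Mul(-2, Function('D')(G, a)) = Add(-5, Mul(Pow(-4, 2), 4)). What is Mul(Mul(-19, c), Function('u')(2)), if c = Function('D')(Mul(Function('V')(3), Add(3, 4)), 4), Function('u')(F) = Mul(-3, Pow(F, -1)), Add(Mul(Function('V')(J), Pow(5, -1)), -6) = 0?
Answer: Rational(-3363, 4) ≈ -840.75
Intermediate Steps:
Function('V')(J) = 30 (Function('V')(J) = Add(30, Mul(5, 0)) = Add(30, 0) = 30)
Function('D')(G, a) = Rational(-59, 2) (Function('D')(G, a) = Mul(Rational(-1, 2), Add(-5, Mul(Pow(-4, 2), 4))) = Mul(Rational(-1, 2), Add(-5, Mul(16, 4))) = Mul(Rational(-1, 2), Add(-5, 64)) = Mul(Rational(-1, 2), 59) = Rational(-59, 2))
c = Rational(-59, 2) ≈ -29.500
Mul(Mul(-19, c), Function('u')(2)) = Mul(Mul(-19, Rational(-59, 2)), Mul(-3, Pow(2, -1))) = Mul(Rational(1121, 2), Mul(-3, Rational(1, 2))) = Mul(Rational(1121, 2), Rational(-3, 2)) = Rational(-3363, 4)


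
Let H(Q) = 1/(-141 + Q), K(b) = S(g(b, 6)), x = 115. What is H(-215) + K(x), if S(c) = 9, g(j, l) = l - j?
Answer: 3203/356 ≈ 8.9972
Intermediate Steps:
K(b) = 9
H(-215) + K(x) = 1/(-141 - 215) + 9 = 1/(-356) + 9 = -1/356 + 9 = 3203/356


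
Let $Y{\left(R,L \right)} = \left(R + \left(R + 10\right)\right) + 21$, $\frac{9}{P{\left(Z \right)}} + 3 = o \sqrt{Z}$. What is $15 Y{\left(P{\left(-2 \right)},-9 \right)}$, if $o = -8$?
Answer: $\frac{62895}{137} + \frac{2160 i \sqrt{2}}{137} \approx 459.09 + 22.297 i$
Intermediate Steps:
$P{\left(Z \right)} = \frac{9}{-3 - 8 \sqrt{Z}}$
$Y{\left(R,L \right)} = 31 + 2 R$ ($Y{\left(R,L \right)} = \left(R + \left(10 + R\right)\right) + 21 = \left(10 + 2 R\right) + 21 = 31 + 2 R$)
$15 Y{\left(P{\left(-2 \right)},-9 \right)} = 15 \left(31 + 2 \left(- \frac{9}{3 + 8 \sqrt{-2}}\right)\right) = 15 \left(31 + 2 \left(- \frac{9}{3 + 8 i \sqrt{2}}\right)\right) = 15 \left(31 - \frac{18}{3 + 8 i \sqrt{2}}\right) = 465 - \frac{270}{3 + 8 i \sqrt{2}}$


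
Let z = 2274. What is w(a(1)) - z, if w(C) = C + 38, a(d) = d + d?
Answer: -2234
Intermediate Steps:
a(d) = 2*d
w(C) = 38 + C
w(a(1)) - z = (38 + 2*1) - 1*2274 = (38 + 2) - 2274 = 40 - 2274 = -2234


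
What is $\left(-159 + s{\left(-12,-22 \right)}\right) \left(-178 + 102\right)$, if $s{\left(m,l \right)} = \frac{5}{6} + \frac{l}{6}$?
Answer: $\frac{36898}{3} \approx 12299.0$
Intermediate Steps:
$s{\left(m,l \right)} = \frac{5}{6} + \frac{l}{6}$ ($s{\left(m,l \right)} = 5 \cdot \frac{1}{6} + l \frac{1}{6} = \frac{5}{6} + \frac{l}{6}$)
$\left(-159 + s{\left(-12,-22 \right)}\right) \left(-178 + 102\right) = \left(-159 + \left(\frac{5}{6} + \frac{1}{6} \left(-22\right)\right)\right) \left(-178 + 102\right) = \left(-159 + \left(\frac{5}{6} - \frac{11}{3}\right)\right) \left(-76\right) = \left(-159 - \frac{17}{6}\right) \left(-76\right) = \left(- \frac{971}{6}\right) \left(-76\right) = \frac{36898}{3}$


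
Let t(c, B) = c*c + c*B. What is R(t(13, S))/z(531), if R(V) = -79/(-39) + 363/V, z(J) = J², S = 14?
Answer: 358/32989437 ≈ 1.0852e-5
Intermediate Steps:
t(c, B) = c² + B*c
R(V) = 79/39 + 363/V (R(V) = -79*(-1/39) + 363/V = 79/39 + 363/V)
R(t(13, S))/z(531) = (79/39 + 363/((13*(14 + 13))))/(531²) = (79/39 + 363/((13*27)))/281961 = (79/39 + 363/351)*(1/281961) = (79/39 + 363*(1/351))*(1/281961) = (79/39 + 121/117)*(1/281961) = (358/117)*(1/281961) = 358/32989437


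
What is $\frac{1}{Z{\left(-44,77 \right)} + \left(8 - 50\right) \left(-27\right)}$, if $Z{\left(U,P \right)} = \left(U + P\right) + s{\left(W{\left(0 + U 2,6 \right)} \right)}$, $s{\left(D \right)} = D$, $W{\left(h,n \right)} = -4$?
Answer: $\frac{1}{1163} \approx 0.00085985$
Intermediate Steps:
$Z{\left(U,P \right)} = -4 + P + U$ ($Z{\left(U,P \right)} = \left(U + P\right) - 4 = \left(P + U\right) - 4 = -4 + P + U$)
$\frac{1}{Z{\left(-44,77 \right)} + \left(8 - 50\right) \left(-27\right)} = \frac{1}{\left(-4 + 77 - 44\right) + \left(8 - 50\right) \left(-27\right)} = \frac{1}{29 - -1134} = \frac{1}{29 + 1134} = \frac{1}{1163}$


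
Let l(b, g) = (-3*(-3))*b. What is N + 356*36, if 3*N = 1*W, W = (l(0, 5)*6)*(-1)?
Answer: 12816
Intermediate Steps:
l(b, g) = 9*b
W = 0 (W = ((9*0)*6)*(-1) = (0*6)*(-1) = 0*(-1) = 0)
N = 0 (N = (1*0)/3 = (⅓)*0 = 0)
N + 356*36 = 0 + 356*36 = 0 + 12816 = 12816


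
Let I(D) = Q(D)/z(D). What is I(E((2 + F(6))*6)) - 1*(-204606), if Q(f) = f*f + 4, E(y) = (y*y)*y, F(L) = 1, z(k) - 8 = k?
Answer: 307227817/1460 ≈ 2.1043e+5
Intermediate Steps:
z(k) = 8 + k
E(y) = y³ (E(y) = y²*y = y³)
Q(f) = 4 + f² (Q(f) = f² + 4 = 4 + f²)
I(D) = (4 + D²)/(8 + D)
I(E((2 + F(6))*6)) - 1*(-204606) = (4 + (((2 + 1)*6)³)²)/(8 + ((2 + 1)*6)³) - 1*(-204606) = (4 + ((3*6)³)²)/(8 + (3*6)³) + 204606 = (4 + (18³)²)/(8 + 18³) + 204606 = (4 + 5832²)/(8 + 5832) + 204606 = (4 + 34012224)/5840 + 204606 = (1/5840)*34012228 + 204606 = 8503057/1460 + 204606 = 307227817/1460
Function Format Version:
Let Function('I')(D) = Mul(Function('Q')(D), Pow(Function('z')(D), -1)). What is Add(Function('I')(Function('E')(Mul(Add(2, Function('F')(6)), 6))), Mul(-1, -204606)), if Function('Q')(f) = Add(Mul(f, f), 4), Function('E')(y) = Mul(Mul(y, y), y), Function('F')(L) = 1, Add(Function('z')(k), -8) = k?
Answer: Rational(307227817, 1460) ≈ 2.1043e+5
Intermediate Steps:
Function('z')(k) = Add(8, k)
Function('E')(y) = Pow(y, 3) (Function('E')(y) = Mul(Pow(y, 2), y) = Pow(y, 3))
Function('Q')(f) = Add(4, Pow(f, 2)) (Function('Q')(f) = Add(Pow(f, 2), 4) = Add(4, Pow(f, 2)))
Function('I')(D) = Mul(Pow(Add(8, D), -1), Add(4, Pow(D, 2))) (Function('I')(D) = Mul(Add(4, Pow(D, 2)), Pow(Add(8, D), -1)) = Mul(Pow(Add(8, D), -1), Add(4, Pow(D, 2))))
Add(Function('I')(Function('E')(Mul(Add(2, Function('F')(6)), 6))), Mul(-1, -204606)) = Add(Mul(Pow(Add(8, Pow(Mul(Add(2, 1), 6), 3)), -1), Add(4, Pow(Pow(Mul(Add(2, 1), 6), 3), 2))), Mul(-1, -204606)) = Add(Mul(Pow(Add(8, Pow(Mul(3, 6), 3)), -1), Add(4, Pow(Pow(Mul(3, 6), 3), 2))), 204606) = Add(Mul(Pow(Add(8, Pow(18, 3)), -1), Add(4, Pow(Pow(18, 3), 2))), 204606) = Add(Mul(Pow(Add(8, 5832), -1), Add(4, Pow(5832, 2))), 204606) = Add(Mul(Pow(5840, -1), Add(4, 34012224)), 204606) = Add(Mul(Rational(1, 5840), 34012228), 204606) = Add(Rational(8503057, 1460), 204606) = Rational(307227817, 1460)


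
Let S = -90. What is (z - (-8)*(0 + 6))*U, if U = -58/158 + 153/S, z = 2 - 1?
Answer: -80017/790 ≈ -101.29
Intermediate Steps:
z = 1
U = -1633/790 (U = -58/158 + 153/(-90) = -58*1/158 + 153*(-1/90) = -29/79 - 17/10 = -1633/790 ≈ -2.0671)
(z - (-8)*(0 + 6))*U = (1 - (-8)*(0 + 6))*(-1633/790) = (1 - (-8)*6)*(-1633/790) = (1 - 4*(-12))*(-1633/790) = (1 + 48)*(-1633/790) = 49*(-1633/790) = -80017/790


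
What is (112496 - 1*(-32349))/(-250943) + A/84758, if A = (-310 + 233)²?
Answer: -10788931463/21269426794 ≈ -0.50725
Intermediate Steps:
A = 5929 (A = (-77)² = 5929)
(112496 - 1*(-32349))/(-250943) + A/84758 = (112496 - 1*(-32349))/(-250943) + 5929/84758 = (112496 + 32349)*(-1/250943) + 5929*(1/84758) = 144845*(-1/250943) + 5929/84758 = -144845/250943 + 5929/84758 = -10788931463/21269426794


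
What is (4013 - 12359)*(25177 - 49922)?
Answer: 206521770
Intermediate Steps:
(4013 - 12359)*(25177 - 49922) = -8346*(-24745) = 206521770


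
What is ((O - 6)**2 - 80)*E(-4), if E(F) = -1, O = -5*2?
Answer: -176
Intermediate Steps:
O = -10
((O - 6)**2 - 80)*E(-4) = ((-10 - 6)**2 - 80)*(-1) = ((-16)**2 - 80)*(-1) = (256 - 80)*(-1) = 176*(-1) = -176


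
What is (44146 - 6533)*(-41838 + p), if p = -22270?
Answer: -2411294204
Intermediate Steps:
(44146 - 6533)*(-41838 + p) = (44146 - 6533)*(-41838 - 22270) = 37613*(-64108) = -2411294204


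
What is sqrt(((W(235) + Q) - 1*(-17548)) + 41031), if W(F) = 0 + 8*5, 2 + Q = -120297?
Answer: 4*I*sqrt(3855) ≈ 248.35*I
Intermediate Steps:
Q = -120299 (Q = -2 - 120297 = -120299)
W(F) = 40 (W(F) = 0 + 40 = 40)
sqrt(((W(235) + Q) - 1*(-17548)) + 41031) = sqrt(((40 - 120299) - 1*(-17548)) + 41031) = sqrt((-120259 + 17548) + 41031) = sqrt(-102711 + 41031) = sqrt(-61680) = 4*I*sqrt(3855)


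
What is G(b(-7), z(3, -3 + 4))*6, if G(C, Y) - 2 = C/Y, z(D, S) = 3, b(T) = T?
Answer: -2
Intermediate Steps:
G(C, Y) = 2 + C/Y
G(b(-7), z(3, -3 + 4))*6 = (2 - 7/3)*6 = -1/3*6 = -2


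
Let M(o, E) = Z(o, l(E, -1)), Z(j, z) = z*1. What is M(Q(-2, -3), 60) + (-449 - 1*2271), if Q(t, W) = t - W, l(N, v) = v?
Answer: -2721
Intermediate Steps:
Z(j, z) = z
M(o, E) = -1
M(Q(-2, -3), 60) + (-449 - 1*2271) = -1 + (-449 - 1*2271) = -1 + (-449 - 2271) = -1 - 2720 = -2721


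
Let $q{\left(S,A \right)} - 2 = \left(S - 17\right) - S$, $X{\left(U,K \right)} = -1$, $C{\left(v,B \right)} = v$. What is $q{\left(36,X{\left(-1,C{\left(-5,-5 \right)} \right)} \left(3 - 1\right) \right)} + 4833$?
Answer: $4818$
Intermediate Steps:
$q{\left(S,A \right)} = -15$ ($q{\left(S,A \right)} = 2 + \left(\left(S - 17\right) - S\right) = 2 + \left(\left(-17 + S\right) - S\right) = 2 - 17 = -15$)
$q{\left(36,X{\left(-1,C{\left(-5,-5 \right)} \right)} \left(3 - 1\right) \right)} + 4833 = -15 + 4833 = 4818$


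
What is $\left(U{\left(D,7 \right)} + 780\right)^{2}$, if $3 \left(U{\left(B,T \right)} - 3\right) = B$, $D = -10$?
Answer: $\frac{5470921}{9} \approx 6.0788 \cdot 10^{5}$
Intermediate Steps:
$U{\left(B,T \right)} = 3 + \frac{B}{3}$
$\left(U{\left(D,7 \right)} + 780\right)^{2} = \left(\left(3 + \frac{1}{3} \left(-10\right)\right) + 780\right)^{2} = \left(\left(3 - \frac{10}{3}\right) + 780\right)^{2} = \left(- \frac{1}{3} + 780\right)^{2} = \left(\frac{2339}{3}\right)^{2} = \frac{5470921}{9}$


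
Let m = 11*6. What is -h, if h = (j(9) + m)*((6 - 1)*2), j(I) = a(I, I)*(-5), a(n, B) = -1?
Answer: -710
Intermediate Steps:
j(I) = 5 (j(I) = -1*(-5) = 5)
m = 66
h = 710 (h = (5 + 66)*((6 - 1)*2) = 71*(5*2) = 71*10 = 710)
-h = -1*710 = -710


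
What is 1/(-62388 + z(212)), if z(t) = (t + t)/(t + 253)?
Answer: -465/29009996 ≈ -1.6029e-5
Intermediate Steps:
z(t) = 2*t/(253 + t) (z(t) = (2*t)/(253 + t) = 2*t/(253 + t))
1/(-62388 + z(212)) = 1/(-62388 + 2*212/(253 + 212)) = 1/(-62388 + 2*212/465) = 1/(-62388 + 2*212*(1/465)) = 1/(-62388 + 424/465) = 1/(-29009996/465) = -465/29009996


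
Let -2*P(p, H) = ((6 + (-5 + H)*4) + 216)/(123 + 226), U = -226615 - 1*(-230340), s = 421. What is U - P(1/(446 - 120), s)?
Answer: 1300968/349 ≈ 3727.7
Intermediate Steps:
U = 3725 (U = -226615 + 230340 = 3725)
P(p, H) = -101/349 - 2*H/349 (P(p, H) = -((6 + (-5 + H)*4) + 216)/(2*(123 + 226)) = -((6 + (-20 + 4*H)) + 216)/(2*349) = -((-14 + 4*H) + 216)/(2*349) = -(202 + 4*H)/(2*349) = -(202/349 + 4*H/349)/2 = -101/349 - 2*H/349)
U - P(1/(446 - 120), s) = 3725 - (-101/349 - 2/349*421) = 3725 - (-101/349 - 842/349) = 3725 - 1*(-943/349) = 3725 + 943/349 = 1300968/349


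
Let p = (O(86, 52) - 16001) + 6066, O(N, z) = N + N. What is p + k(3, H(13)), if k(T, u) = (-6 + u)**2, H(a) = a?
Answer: -9714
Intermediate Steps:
O(N, z) = 2*N
p = -9763 (p = (2*86 - 16001) + 6066 = (172 - 16001) + 6066 = -15829 + 6066 = -9763)
p + k(3, H(13)) = -9763 + (-6 + 13)**2 = -9763 + 7**2 = -9763 + 49 = -9714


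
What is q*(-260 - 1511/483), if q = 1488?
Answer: -63037136/161 ≈ -3.9154e+5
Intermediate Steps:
q*(-260 - 1511/483) = 1488*(-260 - 1511/483) = 1488*(-127091/483) = -63037136/161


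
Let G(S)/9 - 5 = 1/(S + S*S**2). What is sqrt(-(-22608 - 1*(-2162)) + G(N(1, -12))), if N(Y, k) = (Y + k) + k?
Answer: sqrt(3044882575390)/12190 ≈ 143.15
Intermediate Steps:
N(Y, k) = Y + 2*k
G(S) = 45 + 9/(S + S**3) (G(S) = 45 + 9/(S + S*S**2) = 45 + 9/(S + S**3))
sqrt(-(-22608 - 1*(-2162)) + G(N(1, -12))) = sqrt(-(-22608 - 1*(-2162)) + (9 + 45*(1 + 2*(-12)) + 45*(1 + 2*(-12))**3)/((1 + 2*(-12)) + (1 + 2*(-12))**3)) = sqrt(-(-22608 + 2162) + (9 + 45*(1 - 24) + 45*(1 - 24)**3)/((1 - 24) + (1 - 24)**3)) = sqrt(-1*(-20446) + (9 + 45*(-23) + 45*(-23)**3)/(-23 + (-23)**3)) = sqrt(20446 + (9 - 1035 + 45*(-12167))/(-23 - 12167)) = sqrt(20446 + (9 - 1035 - 547515)/(-12190)) = sqrt(20446 - 1/12190*(-548541)) = sqrt(20446 + 548541/12190) = sqrt(249785281/12190) = sqrt(3044882575390)/12190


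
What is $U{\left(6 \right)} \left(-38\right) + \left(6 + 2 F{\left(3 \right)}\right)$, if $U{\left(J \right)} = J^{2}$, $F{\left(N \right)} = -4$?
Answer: $-1370$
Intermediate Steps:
$U{\left(6 \right)} \left(-38\right) + \left(6 + 2 F{\left(3 \right)}\right) = 6^{2} \left(-38\right) + \left(6 + 2 \left(-4\right)\right) = 36 \left(-38\right) + \left(6 - 8\right) = -1368 - 2 = -1370$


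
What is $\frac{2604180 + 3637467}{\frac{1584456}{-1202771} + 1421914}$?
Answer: $\frac{7507272003837}{1710235339238} \approx 4.3896$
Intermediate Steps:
$\frac{2604180 + 3637467}{\frac{1584456}{-1202771} + 1421914} = \frac{6241647}{1584456 \left(- \frac{1}{1202771}\right) + 1421914} = \frac{6241647}{- \frac{1584456}{1202771} + 1421914} = \frac{6241647}{\frac{1710235339238}{1202771}} = 6241647 \cdot \frac{1202771}{1710235339238} = \frac{7507272003837}{1710235339238}$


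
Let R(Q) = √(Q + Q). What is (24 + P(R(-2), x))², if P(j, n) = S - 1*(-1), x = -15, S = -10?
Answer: 225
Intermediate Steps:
R(Q) = √2*√Q (R(Q) = √(2*Q) = √2*√Q)
P(j, n) = -9 (P(j, n) = -10 - 1*(-1) = -10 + 1 = -9)
(24 + P(R(-2), x))² = (24 - 9)² = 15² = 225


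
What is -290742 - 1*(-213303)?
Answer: -77439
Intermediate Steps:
-290742 - 1*(-213303) = -290742 + 213303 = -77439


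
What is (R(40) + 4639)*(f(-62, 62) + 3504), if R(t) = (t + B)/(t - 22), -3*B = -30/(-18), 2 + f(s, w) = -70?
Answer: 430071356/27 ≈ 1.5929e+7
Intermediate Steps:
f(s, w) = -72 (f(s, w) = -2 - 70 = -72)
B = -5/9 (B = -(-10)/(-18) = -(-10)*(-1)/18 = -⅓*5/3 = -5/9 ≈ -0.55556)
R(t) = (-5/9 + t)/(-22 + t) (R(t) = (t - 5/9)/(t - 22) = (-5/9 + t)/(-22 + t))
(R(40) + 4639)*(f(-62, 62) + 3504) = ((-5/9 + 40)/(-22 + 40) + 4639)*(-72 + 3504) = ((355/9)/18 + 4639)*3432 = ((1/18)*(355/9) + 4639)*3432 = (355/162 + 4639)*3432 = (751873/162)*3432 = 430071356/27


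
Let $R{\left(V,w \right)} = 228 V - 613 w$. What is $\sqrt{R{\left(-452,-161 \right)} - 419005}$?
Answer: $2 i \sqrt{105842} \approx 650.67 i$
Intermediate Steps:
$R{\left(V,w \right)} = - 613 w + 228 V$
$\sqrt{R{\left(-452,-161 \right)} - 419005} = \sqrt{\left(\left(-613\right) \left(-161\right) + 228 \left(-452\right)\right) - 419005} = \sqrt{\left(98693 - 103056\right) - 419005} = \sqrt{-4363 - 419005} = \sqrt{-423368} = 2 i \sqrt{105842}$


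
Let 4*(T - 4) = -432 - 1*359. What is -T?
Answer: 775/4 ≈ 193.75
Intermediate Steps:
T = -775/4 (T = 4 + (-432 - 1*359)/4 = 4 + (-432 - 359)/4 = 4 + (¼)*(-791) = 4 - 791/4 = -775/4 ≈ -193.75)
-T = -1*(-775/4) = 775/4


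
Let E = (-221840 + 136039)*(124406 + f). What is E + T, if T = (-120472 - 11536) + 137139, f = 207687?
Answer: -28493906362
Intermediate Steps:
E = -28493911493 (E = (-221840 + 136039)*(124406 + 207687) = -85801*332093 = -28493911493)
T = 5131 (T = -132008 + 137139 = 5131)
E + T = -28493911493 + 5131 = -28493906362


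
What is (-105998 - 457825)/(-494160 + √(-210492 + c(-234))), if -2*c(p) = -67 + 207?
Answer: 139309386840/122097158081 + 563823*I*√210562/244194316162 ≈ 1.141 + 0.0010595*I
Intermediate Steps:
c(p) = -70 (c(p) = -(-67 + 207)/2 = -½*140 = -70)
(-105998 - 457825)/(-494160 + √(-210492 + c(-234))) = (-105998 - 457825)/(-494160 + √(-210492 - 70)) = -563823/(-494160 + √(-210562)) = -563823/(-494160 + I*√210562)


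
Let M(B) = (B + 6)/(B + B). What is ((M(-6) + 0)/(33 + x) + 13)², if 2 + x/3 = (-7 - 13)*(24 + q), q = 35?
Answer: 169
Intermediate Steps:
M(B) = (6 + B)/(2*B) (M(B) = (6 + B)/((2*B)) = (6 + B)*(1/(2*B)) = (6 + B)/(2*B))
x = -3546 (x = -6 + 3*((-7 - 13)*(24 + 35)) = -6 + 3*(-20*59) = -6 + 3*(-1180) = -6 - 3540 = -3546)
((M(-6) + 0)/(33 + x) + 13)² = (((½)*(6 - 6)/(-6) + 0)/(33 - 3546) + 13)² = (((½)*(-⅙)*0 + 0)/(-3513) + 13)² = ((0 + 0)*(-1/3513) + 13)² = (0*(-1/3513) + 13)² = (0 + 13)² = 13² = 169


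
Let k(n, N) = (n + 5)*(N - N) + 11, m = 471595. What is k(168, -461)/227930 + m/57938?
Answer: 26872821417/3301452085 ≈ 8.1397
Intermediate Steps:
k(n, N) = 11 (k(n, N) = (5 + n)*0 + 11 = 0 + 11 = 11)
k(168, -461)/227930 + m/57938 = 11/227930 + 471595/57938 = 26872821417/3301452085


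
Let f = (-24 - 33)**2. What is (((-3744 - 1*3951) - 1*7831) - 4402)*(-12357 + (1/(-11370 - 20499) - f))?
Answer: 9911143271720/31869 ≈ 3.1100e+8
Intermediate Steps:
f = 3249 (f = (-57)**2 = 3249)
(((-3744 - 1*3951) - 1*7831) - 4402)*(-12357 + (1/(-11370 - 20499) - f)) = (((-3744 - 1*3951) - 1*7831) - 4402)*(-12357 + (1/(-11370 - 20499) - 1*3249)) = (((-3744 - 3951) - 7831) - 4402)*(-12357 + (1/(-31869) - 3249)) = ((-7695 - 7831) - 4402)*(-12357 + (-1/31869 - 3249)) = (-15526 - 4402)*(-12357 - 103542382/31869) = -19928*(-497347615/31869) = 9911143271720/31869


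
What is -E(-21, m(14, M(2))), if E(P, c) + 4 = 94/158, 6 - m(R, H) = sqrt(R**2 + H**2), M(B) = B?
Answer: 269/79 ≈ 3.4051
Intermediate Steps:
m(R, H) = 6 - sqrt(H**2 + R**2) (m(R, H) = 6 - sqrt(R**2 + H**2) = 6 - sqrt(H**2 + R**2))
E(P, c) = -269/79 (E(P, c) = -4 + 94/158 = -4 + 94*(1/158) = -4 + 47/79 = -269/79)
-E(-21, m(14, M(2))) = -1*(-269/79) = 269/79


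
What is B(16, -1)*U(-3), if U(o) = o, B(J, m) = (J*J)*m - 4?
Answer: 780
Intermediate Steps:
B(J, m) = -4 + m*J² (B(J, m) = J²*m - 4 = m*J² - 4 = -4 + m*J²)
B(16, -1)*U(-3) = (-4 - 1*16²)*(-3) = (-4 - 1*256)*(-3) = (-4 - 256)*(-3) = -260*(-3) = 780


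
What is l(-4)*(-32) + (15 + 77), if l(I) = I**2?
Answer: -420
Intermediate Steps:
l(-4)*(-32) + (15 + 77) = (-4)**2*(-32) + (15 + 77) = 16*(-32) + 92 = -512 + 92 = -420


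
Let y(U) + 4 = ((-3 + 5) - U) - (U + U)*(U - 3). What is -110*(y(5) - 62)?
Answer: 9790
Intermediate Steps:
y(U) = -2 - U - 2*U*(-3 + U) (y(U) = -4 + (((-3 + 5) - U) - (U + U)*(U - 3)) = -4 + ((2 - U) - 2*U*(-3 + U)) = -4 + (2 - U - 2*U*(-3 + U)) = -2 - U - 2*U*(-3 + U))
-110*(y(5) - 62) = -110*((-2 - 2*5**2 + 5*5) - 62) = -110*((-2 - 2*25 + 25) - 62) = -110*((-2 - 50 + 25) - 62) = -110*(-27 - 62) = -110*(-89) = 9790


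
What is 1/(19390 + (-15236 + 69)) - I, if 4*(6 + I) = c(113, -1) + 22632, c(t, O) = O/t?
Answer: -10788510317/1908796 ≈ -5652.0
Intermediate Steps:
I = 2554703/452 (I = -6 + (-1/113 + 22632)/4 = -6 + (¼)*(2557415/113) = -6 + 2557415/452 = 2554703/452 ≈ 5652.0)
1/(19390 + (-15236 + 69)) - I = 1/(19390 + (-15236 + 69)) - 1*2554703/452 = 1/(19390 - 15167) - 2554703/452 = 1/4223 - 2554703/452 = -10788510317/1908796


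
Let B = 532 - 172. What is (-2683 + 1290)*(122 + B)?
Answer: -671426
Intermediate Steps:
B = 360
(-2683 + 1290)*(122 + B) = (-2683 + 1290)*(122 + 360) = -1393*482 = -671426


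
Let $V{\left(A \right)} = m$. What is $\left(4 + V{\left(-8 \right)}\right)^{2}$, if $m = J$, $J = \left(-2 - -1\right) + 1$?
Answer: $16$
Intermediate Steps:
$J = 0$ ($J = \left(-2 + 1\right) + 1 = -1 + 1 = 0$)
$m = 0$
$V{\left(A \right)} = 0$
$\left(4 + V{\left(-8 \right)}\right)^{2} = \left(4 + 0\right)^{2} = 4^{2} = 16$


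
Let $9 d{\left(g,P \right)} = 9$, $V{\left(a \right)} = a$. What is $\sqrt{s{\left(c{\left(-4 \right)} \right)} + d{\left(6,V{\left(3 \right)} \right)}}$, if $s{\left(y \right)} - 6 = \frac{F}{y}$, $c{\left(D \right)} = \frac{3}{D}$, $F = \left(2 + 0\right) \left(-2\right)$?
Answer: $\frac{\sqrt{111}}{3} \approx 3.5119$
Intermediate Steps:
$F = -4$ ($F = 2 \left(-2\right) = -4$)
$s{\left(y \right)} = 6 - \frac{4}{y}$
$d{\left(g,P \right)} = 1$ ($d{\left(g,P \right)} = \frac{1}{9} \cdot 9 = 1$)
$\sqrt{s{\left(c{\left(-4 \right)} \right)} + d{\left(6,V{\left(3 \right)} \right)}} = \sqrt{\left(6 - \frac{4}{3 \frac{1}{-4}}\right) + 1} = \sqrt{\left(6 - \frac{4}{3 \left(- \frac{1}{4}\right)}\right) + 1} = \sqrt{\left(6 - \frac{4}{- \frac{3}{4}}\right) + 1} = \sqrt{\left(6 - - \frac{16}{3}\right) + 1} = \sqrt{\left(6 + \frac{16}{3}\right) + 1} = \sqrt{\frac{34}{3} + 1} = \sqrt{\frac{37}{3}} = \frac{\sqrt{111}}{3}$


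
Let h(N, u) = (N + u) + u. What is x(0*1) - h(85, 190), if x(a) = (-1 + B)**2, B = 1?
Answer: -465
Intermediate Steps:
h(N, u) = N + 2*u
x(a) = 0 (x(a) = (-1 + 1)**2 = 0**2 = 0)
x(0*1) - h(85, 190) = 0 - (85 + 2*190) = 0 - (85 + 380) = 0 - 1*465 = 0 - 465 = -465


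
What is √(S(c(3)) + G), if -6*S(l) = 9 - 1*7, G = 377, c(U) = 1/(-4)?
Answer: √3390/3 ≈ 19.408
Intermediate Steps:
c(U) = -¼
S(l) = -⅓ (S(l) = -(9 - 1*7)/6 = -(9 - 7)/6 = -⅙*2 = -⅓)
√(S(c(3)) + G) = √(-⅓ + 377) = √(1130/3) = √3390/3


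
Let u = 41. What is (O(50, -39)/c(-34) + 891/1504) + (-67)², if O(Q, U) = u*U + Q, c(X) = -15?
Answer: 103614901/22560 ≈ 4592.9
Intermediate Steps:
O(Q, U) = Q + 41*U (O(Q, U) = 41*U + Q = Q + 41*U)
(O(50, -39)/c(-34) + 891/1504) + (-67)² = ((50 + 41*(-39))/(-15) + 891/1504) + (-67)² = ((50 - 1599)*(-1/15) + 891*(1/1504)) + 4489 = (-1549*(-1/15) + 891/1504) + 4489 = (1549/15 + 891/1504) + 4489 = 2343061/22560 + 4489 = 103614901/22560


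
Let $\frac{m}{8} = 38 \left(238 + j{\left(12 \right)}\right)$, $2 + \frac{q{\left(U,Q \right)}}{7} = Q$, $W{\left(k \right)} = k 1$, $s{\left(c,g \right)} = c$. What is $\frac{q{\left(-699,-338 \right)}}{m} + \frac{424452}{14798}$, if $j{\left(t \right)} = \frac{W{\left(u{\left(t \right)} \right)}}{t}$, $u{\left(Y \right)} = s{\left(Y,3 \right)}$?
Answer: $\frac{550067237}{19199348} \approx 28.65$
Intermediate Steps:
$u{\left(Y \right)} = Y$
$W{\left(k \right)} = k$
$j{\left(t \right)} = 1$ ($j{\left(t \right)} = \frac{t}{t} = 1$)
$q{\left(U,Q \right)} = -14 + 7 Q$
$m = 72656$ ($m = 8 \cdot 38 \left(238 + 1\right) = 8 \cdot 38 \cdot 239 = 8 \cdot 9082 = 72656$)
$\frac{q{\left(-699,-338 \right)}}{m} + \frac{424452}{14798} = \frac{-14 + 7 \left(-338\right)}{72656} + \frac{424452}{14798} = \left(-14 - 2366\right) \frac{1}{72656} + 424452 \cdot \frac{1}{14798} = \left(-2380\right) \frac{1}{72656} + \frac{30318}{1057} = - \frac{595}{18164} + \frac{30318}{1057} = \frac{550067237}{19199348}$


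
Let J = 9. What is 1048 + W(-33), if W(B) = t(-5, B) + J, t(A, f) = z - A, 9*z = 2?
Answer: 9560/9 ≈ 1062.2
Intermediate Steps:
z = 2/9 (z = (⅑)*2 = 2/9 ≈ 0.22222)
t(A, f) = 2/9 - A
W(B) = 128/9 (W(B) = (2/9 - 1*(-5)) + 9 = (2/9 + 5) + 9 = 47/9 + 9 = 128/9)
1048 + W(-33) = 1048 + 128/9 = 9560/9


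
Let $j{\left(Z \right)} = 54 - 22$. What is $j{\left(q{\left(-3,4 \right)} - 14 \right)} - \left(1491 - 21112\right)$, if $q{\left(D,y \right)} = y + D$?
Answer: $19653$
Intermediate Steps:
$q{\left(D,y \right)} = D + y$
$j{\left(Z \right)} = 32$
$j{\left(q{\left(-3,4 \right)} - 14 \right)} - \left(1491 - 21112\right) = 32 - \left(1491 - 21112\right) = 32 - -19621 = 32 + 19621 = 19653$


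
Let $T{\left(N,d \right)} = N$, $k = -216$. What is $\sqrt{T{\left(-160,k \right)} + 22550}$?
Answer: $\sqrt{22390} \approx 149.63$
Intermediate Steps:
$\sqrt{T{\left(-160,k \right)} + 22550} = \sqrt{-160 + 22550} = \sqrt{22390}$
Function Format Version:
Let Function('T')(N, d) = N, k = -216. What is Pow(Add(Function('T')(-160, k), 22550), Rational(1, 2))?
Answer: Pow(22390, Rational(1, 2)) ≈ 149.63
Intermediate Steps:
Pow(Add(Function('T')(-160, k), 22550), Rational(1, 2)) = Pow(Add(-160, 22550), Rational(1, 2)) = Pow(22390, Rational(1, 2))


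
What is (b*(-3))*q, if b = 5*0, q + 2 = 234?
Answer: 0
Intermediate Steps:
q = 232 (q = -2 + 234 = 232)
b = 0
(b*(-3))*q = (0*(-3))*232 = 0*232 = 0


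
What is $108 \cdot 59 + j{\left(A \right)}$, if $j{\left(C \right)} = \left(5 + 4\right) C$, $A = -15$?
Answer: $6237$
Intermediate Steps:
$j{\left(C \right)} = 9 C$
$108 \cdot 59 + j{\left(A \right)} = 108 \cdot 59 + 9 \left(-15\right) = 6372 - 135 = 6237$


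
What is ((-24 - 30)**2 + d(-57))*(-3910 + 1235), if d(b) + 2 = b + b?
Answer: -7490000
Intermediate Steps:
d(b) = -2 + 2*b (d(b) = -2 + (b + b) = -2 + 2*b)
((-24 - 30)**2 + d(-57))*(-3910 + 1235) = ((-24 - 30)**2 + (-2 + 2*(-57)))*(-3910 + 1235) = ((-54)**2 + (-2 - 114))*(-2675) = (2916 - 116)*(-2675) = 2800*(-2675) = -7490000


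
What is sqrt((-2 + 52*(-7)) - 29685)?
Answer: 9*I*sqrt(371) ≈ 173.35*I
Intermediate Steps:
sqrt((-2 + 52*(-7)) - 29685) = sqrt((-2 - 364) - 29685) = sqrt(-366 - 29685) = sqrt(-30051) = 9*I*sqrt(371)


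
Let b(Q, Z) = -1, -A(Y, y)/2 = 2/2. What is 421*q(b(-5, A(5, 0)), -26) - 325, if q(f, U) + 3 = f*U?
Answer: 9358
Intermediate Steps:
A(Y, y) = -2 (A(Y, y) = -4/2 = -2*1 = -2)
q(f, U) = -3 + U*f (q(f, U) = -3 + f*U = -3 + U*f)
421*q(b(-5, A(5, 0)), -26) - 325 = 421*(-3 - 26*(-1)) - 325 = 421*(-3 + 26) - 325 = 421*23 - 325 = 9683 - 325 = 9358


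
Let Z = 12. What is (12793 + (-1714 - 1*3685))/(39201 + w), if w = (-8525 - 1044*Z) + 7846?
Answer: 3697/12997 ≈ 0.28445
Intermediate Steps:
w = -13207 (w = (-8525 - 1044*12) + 7846 = (-8525 - 12528) + 7846 = -21053 + 7846 = -13207)
(12793 + (-1714 - 1*3685))/(39201 + w) = (12793 + (-1714 - 1*3685))/(39201 - 13207) = (12793 + (-1714 - 3685))/25994 = (12793 - 5399)*(1/25994) = 7394*(1/25994) = 3697/12997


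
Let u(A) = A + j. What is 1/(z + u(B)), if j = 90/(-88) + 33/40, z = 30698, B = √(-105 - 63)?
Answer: 5943094520/182439972987889 - 387200*I*√42/182439972987889 ≈ 3.2576e-5 - 1.3754e-8*I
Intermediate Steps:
B = 2*I*√42 (B = √(-168) = 2*I*√42 ≈ 12.961*I)
j = -87/440 (j = 90*(-1/88) + 33*(1/40) = -45/44 + 33/40 = -87/440 ≈ -0.19773)
u(A) = -87/440 + A (u(A) = A - 87/440 = -87/440 + A)
1/(z + u(B)) = 1/(30698 + (-87/440 + 2*I*√42)) = 1/(13507033/440 + 2*I*√42)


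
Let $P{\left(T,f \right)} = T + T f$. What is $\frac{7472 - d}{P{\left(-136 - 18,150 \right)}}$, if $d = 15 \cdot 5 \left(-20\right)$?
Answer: $- \frac{4486}{11627} \approx -0.38583$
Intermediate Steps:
$d = -1500$ ($d = 75 \left(-20\right) = -1500$)
$\frac{7472 - d}{P{\left(-136 - 18,150 \right)}} = \frac{7472 - -1500}{\left(-136 - 18\right) \left(1 + 150\right)} = \frac{7472 + 1500}{\left(-154\right) 151} = \frac{8972}{-23254} = 8972 \left(- \frac{1}{23254}\right) = - \frac{4486}{11627}$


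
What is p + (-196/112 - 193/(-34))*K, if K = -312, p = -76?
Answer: -22118/17 ≈ -1301.1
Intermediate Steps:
p + (-196/112 - 193/(-34))*K = -76 + (-196/112 - 193/(-34))*(-312) = -76 + (-196*1/112 - 193*(-1/34))*(-312) = -76 + (-7/4 + 193/34)*(-312) = -76 + (267/68)*(-312) = -76 - 20826/17 = -22118/17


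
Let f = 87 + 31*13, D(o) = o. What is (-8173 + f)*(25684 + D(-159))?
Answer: -196108575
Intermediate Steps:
f = 490 (f = 87 + 403 = 490)
(-8173 + f)*(25684 + D(-159)) = (-8173 + 490)*(25684 - 159) = -7683*25525 = -196108575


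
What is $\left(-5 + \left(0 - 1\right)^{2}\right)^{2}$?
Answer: $16$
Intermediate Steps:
$\left(-5 + \left(0 - 1\right)^{2}\right)^{2} = \left(-5 + \left(-1\right)^{2}\right)^{2} = \left(-5 + 1\right)^{2} = \left(-4\right)^{2} = 16$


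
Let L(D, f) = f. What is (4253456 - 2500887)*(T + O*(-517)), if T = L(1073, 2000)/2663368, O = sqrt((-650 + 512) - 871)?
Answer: 438142250/332921 - 906078173*I*sqrt(1009) ≈ 1316.1 - 2.8781e+10*I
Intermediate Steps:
O = I*sqrt(1009) (O = sqrt(-138 - 871) = sqrt(-1009) = I*sqrt(1009) ≈ 31.765*I)
T = 250/332921 (T = 2000/2663368 = 2000*(1/2663368) = 250/332921 ≈ 0.00075093)
(4253456 - 2500887)*(T + O*(-517)) = (4253456 - 2500887)*(250/332921 + (I*sqrt(1009))*(-517)) = 1752569*(250/332921 - 517*I*sqrt(1009)) = 438142250/332921 - 906078173*I*sqrt(1009)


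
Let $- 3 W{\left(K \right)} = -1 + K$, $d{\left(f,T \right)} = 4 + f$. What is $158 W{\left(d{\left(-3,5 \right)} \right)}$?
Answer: $0$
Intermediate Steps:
$W{\left(K \right)} = \frac{1}{3} - \frac{K}{3}$ ($W{\left(K \right)} = - \frac{-1 + K}{3} = \frac{1}{3} - \frac{K}{3}$)
$158 W{\left(d{\left(-3,5 \right)} \right)} = 158 \left(\frac{1}{3} - \frac{4 - 3}{3}\right) = 158 \left(\frac{1}{3} - \frac{1}{3}\right) = 158 \cdot 0 = 0$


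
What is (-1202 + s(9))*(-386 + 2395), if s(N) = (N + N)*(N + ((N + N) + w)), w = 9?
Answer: -1112986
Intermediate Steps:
s(N) = 2*N*(9 + 3*N) (s(N) = (N + N)*(N + ((N + N) + 9)) = (2*N)*(N + (2*N + 9)) = (2*N)*(N + (9 + 2*N)) = (2*N)*(9 + 3*N) = 2*N*(9 + 3*N))
(-1202 + s(9))*(-386 + 2395) = (-1202 + 6*9*(3 + 9))*(-386 + 2395) = (-1202 + 6*9*12)*2009 = (-1202 + 648)*2009 = -554*2009 = -1112986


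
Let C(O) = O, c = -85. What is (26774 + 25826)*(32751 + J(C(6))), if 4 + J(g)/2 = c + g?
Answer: 1713971000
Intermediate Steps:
J(g) = -178 + 2*g (J(g) = -8 + 2*(-85 + g) = -8 + (-170 + 2*g) = -178 + 2*g)
(26774 + 25826)*(32751 + J(C(6))) = (26774 + 25826)*(32751 + (-178 + 2*6)) = 52600*(32751 + (-178 + 12)) = 52600*(32751 - 166) = 52600*32585 = 1713971000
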